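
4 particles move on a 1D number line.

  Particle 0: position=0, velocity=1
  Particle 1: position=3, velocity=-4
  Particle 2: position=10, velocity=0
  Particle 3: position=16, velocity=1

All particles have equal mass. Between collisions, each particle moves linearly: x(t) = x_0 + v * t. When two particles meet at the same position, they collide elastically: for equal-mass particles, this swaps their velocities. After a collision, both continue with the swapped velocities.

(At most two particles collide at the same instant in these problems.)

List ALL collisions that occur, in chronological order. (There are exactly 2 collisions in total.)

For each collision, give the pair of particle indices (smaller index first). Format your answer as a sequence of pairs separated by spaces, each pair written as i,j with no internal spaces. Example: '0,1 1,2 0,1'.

Collision at t=3/5: particles 0 and 1 swap velocities; positions: p0=3/5 p1=3/5 p2=10 p3=83/5; velocities now: v0=-4 v1=1 v2=0 v3=1
Collision at t=10: particles 1 and 2 swap velocities; positions: p0=-37 p1=10 p2=10 p3=26; velocities now: v0=-4 v1=0 v2=1 v3=1

Answer: 0,1 1,2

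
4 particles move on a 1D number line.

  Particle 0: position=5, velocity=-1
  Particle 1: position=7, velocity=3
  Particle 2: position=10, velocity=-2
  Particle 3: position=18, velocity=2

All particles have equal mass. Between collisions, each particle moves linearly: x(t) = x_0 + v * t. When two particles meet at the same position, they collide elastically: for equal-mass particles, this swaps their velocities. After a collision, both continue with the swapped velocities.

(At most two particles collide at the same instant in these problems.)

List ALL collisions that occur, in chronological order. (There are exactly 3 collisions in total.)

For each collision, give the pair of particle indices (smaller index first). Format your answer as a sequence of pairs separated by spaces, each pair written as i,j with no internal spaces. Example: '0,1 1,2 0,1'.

Answer: 1,2 0,1 2,3

Derivation:
Collision at t=3/5: particles 1 and 2 swap velocities; positions: p0=22/5 p1=44/5 p2=44/5 p3=96/5; velocities now: v0=-1 v1=-2 v2=3 v3=2
Collision at t=5: particles 0 and 1 swap velocities; positions: p0=0 p1=0 p2=22 p3=28; velocities now: v0=-2 v1=-1 v2=3 v3=2
Collision at t=11: particles 2 and 3 swap velocities; positions: p0=-12 p1=-6 p2=40 p3=40; velocities now: v0=-2 v1=-1 v2=2 v3=3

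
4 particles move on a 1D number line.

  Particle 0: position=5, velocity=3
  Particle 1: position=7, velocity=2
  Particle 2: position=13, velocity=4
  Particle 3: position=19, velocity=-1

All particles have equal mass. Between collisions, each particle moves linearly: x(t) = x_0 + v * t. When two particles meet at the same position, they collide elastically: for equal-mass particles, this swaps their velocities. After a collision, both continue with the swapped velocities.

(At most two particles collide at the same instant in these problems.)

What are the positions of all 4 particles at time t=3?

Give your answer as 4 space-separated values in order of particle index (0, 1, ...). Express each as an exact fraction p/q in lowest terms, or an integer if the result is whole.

Collision at t=6/5: particles 2 and 3 swap velocities; positions: p0=43/5 p1=47/5 p2=89/5 p3=89/5; velocities now: v0=3 v1=2 v2=-1 v3=4
Collision at t=2: particles 0 and 1 swap velocities; positions: p0=11 p1=11 p2=17 p3=21; velocities now: v0=2 v1=3 v2=-1 v3=4
Advance to t=3 (no further collisions before then); velocities: v0=2 v1=3 v2=-1 v3=4; positions = 13 14 16 25

Answer: 13 14 16 25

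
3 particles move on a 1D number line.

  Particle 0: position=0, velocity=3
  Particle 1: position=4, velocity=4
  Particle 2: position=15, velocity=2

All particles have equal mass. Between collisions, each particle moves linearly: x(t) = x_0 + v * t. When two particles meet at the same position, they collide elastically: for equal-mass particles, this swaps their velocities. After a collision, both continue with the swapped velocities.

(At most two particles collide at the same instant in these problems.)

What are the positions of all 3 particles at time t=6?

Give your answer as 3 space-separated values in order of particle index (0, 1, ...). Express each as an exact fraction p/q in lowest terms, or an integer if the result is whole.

Answer: 18 27 28

Derivation:
Collision at t=11/2: particles 1 and 2 swap velocities; positions: p0=33/2 p1=26 p2=26; velocities now: v0=3 v1=2 v2=4
Advance to t=6 (no further collisions before then); velocities: v0=3 v1=2 v2=4; positions = 18 27 28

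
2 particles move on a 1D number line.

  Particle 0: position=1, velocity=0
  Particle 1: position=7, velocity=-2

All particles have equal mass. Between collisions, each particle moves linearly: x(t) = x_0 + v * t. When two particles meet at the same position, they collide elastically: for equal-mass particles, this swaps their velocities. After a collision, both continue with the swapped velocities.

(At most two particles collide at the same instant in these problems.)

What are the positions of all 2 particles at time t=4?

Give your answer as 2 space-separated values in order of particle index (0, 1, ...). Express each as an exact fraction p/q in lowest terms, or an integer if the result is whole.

Answer: -1 1

Derivation:
Collision at t=3: particles 0 and 1 swap velocities; positions: p0=1 p1=1; velocities now: v0=-2 v1=0
Advance to t=4 (no further collisions before then); velocities: v0=-2 v1=0; positions = -1 1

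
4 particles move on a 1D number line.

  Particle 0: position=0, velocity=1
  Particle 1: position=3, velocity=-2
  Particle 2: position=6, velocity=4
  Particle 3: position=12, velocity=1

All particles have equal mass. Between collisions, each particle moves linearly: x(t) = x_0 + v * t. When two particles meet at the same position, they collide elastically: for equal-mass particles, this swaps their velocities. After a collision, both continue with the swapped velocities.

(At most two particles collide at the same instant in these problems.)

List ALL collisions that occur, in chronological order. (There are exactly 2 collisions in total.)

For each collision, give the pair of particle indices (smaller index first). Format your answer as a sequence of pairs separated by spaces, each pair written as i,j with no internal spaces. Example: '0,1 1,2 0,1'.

Collision at t=1: particles 0 and 1 swap velocities; positions: p0=1 p1=1 p2=10 p3=13; velocities now: v0=-2 v1=1 v2=4 v3=1
Collision at t=2: particles 2 and 3 swap velocities; positions: p0=-1 p1=2 p2=14 p3=14; velocities now: v0=-2 v1=1 v2=1 v3=4

Answer: 0,1 2,3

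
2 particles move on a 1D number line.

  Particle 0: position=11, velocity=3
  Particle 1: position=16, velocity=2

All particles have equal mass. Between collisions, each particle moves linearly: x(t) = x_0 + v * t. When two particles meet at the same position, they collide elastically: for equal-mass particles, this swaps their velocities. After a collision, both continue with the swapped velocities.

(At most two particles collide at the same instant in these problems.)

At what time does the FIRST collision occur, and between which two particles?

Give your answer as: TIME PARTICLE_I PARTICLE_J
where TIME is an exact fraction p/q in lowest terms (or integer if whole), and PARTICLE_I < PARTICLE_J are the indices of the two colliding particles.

Pair (0,1): pos 11,16 vel 3,2 -> gap=5, closing at 1/unit, collide at t=5
Earliest collision: t=5 between 0 and 1

Answer: 5 0 1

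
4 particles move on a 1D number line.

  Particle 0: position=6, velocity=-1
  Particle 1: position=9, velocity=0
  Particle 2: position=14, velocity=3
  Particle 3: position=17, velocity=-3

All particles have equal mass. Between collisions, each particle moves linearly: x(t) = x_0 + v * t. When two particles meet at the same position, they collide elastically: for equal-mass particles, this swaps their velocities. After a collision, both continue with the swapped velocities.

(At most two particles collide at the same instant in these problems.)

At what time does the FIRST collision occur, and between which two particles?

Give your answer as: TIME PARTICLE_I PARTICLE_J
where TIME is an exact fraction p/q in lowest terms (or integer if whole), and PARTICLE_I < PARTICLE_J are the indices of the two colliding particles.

Answer: 1/2 2 3

Derivation:
Pair (0,1): pos 6,9 vel -1,0 -> not approaching (rel speed -1 <= 0)
Pair (1,2): pos 9,14 vel 0,3 -> not approaching (rel speed -3 <= 0)
Pair (2,3): pos 14,17 vel 3,-3 -> gap=3, closing at 6/unit, collide at t=1/2
Earliest collision: t=1/2 between 2 and 3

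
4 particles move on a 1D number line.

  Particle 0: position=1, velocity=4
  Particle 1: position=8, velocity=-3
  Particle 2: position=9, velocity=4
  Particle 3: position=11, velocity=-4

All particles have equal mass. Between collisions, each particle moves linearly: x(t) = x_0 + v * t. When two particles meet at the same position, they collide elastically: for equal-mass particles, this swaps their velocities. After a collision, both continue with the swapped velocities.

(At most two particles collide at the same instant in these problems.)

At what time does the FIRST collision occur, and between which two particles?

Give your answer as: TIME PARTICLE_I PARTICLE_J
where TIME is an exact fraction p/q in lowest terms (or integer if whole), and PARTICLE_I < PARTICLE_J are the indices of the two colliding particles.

Answer: 1/4 2 3

Derivation:
Pair (0,1): pos 1,8 vel 4,-3 -> gap=7, closing at 7/unit, collide at t=1
Pair (1,2): pos 8,9 vel -3,4 -> not approaching (rel speed -7 <= 0)
Pair (2,3): pos 9,11 vel 4,-4 -> gap=2, closing at 8/unit, collide at t=1/4
Earliest collision: t=1/4 between 2 and 3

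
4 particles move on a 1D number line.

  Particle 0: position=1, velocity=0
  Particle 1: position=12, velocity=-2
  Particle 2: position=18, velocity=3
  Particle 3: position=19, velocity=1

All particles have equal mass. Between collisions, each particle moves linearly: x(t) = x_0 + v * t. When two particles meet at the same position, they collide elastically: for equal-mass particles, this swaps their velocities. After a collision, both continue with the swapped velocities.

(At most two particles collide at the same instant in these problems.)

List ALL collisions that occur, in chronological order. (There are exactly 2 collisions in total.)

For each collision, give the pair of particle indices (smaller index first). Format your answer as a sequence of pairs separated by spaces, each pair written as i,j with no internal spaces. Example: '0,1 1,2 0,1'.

Answer: 2,3 0,1

Derivation:
Collision at t=1/2: particles 2 and 3 swap velocities; positions: p0=1 p1=11 p2=39/2 p3=39/2; velocities now: v0=0 v1=-2 v2=1 v3=3
Collision at t=11/2: particles 0 and 1 swap velocities; positions: p0=1 p1=1 p2=49/2 p3=69/2; velocities now: v0=-2 v1=0 v2=1 v3=3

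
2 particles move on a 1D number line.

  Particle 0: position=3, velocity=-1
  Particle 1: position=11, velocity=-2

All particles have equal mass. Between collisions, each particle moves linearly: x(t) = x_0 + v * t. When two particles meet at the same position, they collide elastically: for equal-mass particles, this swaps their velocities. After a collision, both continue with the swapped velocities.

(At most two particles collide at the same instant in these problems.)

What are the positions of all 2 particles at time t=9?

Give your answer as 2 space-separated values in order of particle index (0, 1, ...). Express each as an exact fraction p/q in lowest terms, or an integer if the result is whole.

Collision at t=8: particles 0 and 1 swap velocities; positions: p0=-5 p1=-5; velocities now: v0=-2 v1=-1
Advance to t=9 (no further collisions before then); velocities: v0=-2 v1=-1; positions = -7 -6

Answer: -7 -6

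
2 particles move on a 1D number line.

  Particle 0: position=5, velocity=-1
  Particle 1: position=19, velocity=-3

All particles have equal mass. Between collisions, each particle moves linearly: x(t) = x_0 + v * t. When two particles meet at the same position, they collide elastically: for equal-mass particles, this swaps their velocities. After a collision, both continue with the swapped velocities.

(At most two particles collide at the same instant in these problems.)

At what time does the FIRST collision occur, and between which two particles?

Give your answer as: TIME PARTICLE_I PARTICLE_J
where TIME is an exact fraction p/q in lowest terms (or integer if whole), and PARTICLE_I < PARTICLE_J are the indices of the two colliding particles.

Pair (0,1): pos 5,19 vel -1,-3 -> gap=14, closing at 2/unit, collide at t=7
Earliest collision: t=7 between 0 and 1

Answer: 7 0 1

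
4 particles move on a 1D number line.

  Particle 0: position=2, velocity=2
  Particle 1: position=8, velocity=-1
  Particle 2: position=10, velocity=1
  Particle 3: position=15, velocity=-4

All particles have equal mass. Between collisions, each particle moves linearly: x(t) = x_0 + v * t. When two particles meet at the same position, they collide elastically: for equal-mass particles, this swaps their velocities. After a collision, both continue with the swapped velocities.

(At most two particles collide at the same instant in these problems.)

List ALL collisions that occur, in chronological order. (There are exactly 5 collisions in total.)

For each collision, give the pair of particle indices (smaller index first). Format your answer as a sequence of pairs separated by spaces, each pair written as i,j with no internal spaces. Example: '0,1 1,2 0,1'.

Collision at t=1: particles 2 and 3 swap velocities; positions: p0=4 p1=7 p2=11 p3=11; velocities now: v0=2 v1=-1 v2=-4 v3=1
Collision at t=2: particles 0 and 1 swap velocities; positions: p0=6 p1=6 p2=7 p3=12; velocities now: v0=-1 v1=2 v2=-4 v3=1
Collision at t=13/6: particles 1 and 2 swap velocities; positions: p0=35/6 p1=19/3 p2=19/3 p3=73/6; velocities now: v0=-1 v1=-4 v2=2 v3=1
Collision at t=7/3: particles 0 and 1 swap velocities; positions: p0=17/3 p1=17/3 p2=20/3 p3=37/3; velocities now: v0=-4 v1=-1 v2=2 v3=1
Collision at t=8: particles 2 and 3 swap velocities; positions: p0=-17 p1=0 p2=18 p3=18; velocities now: v0=-4 v1=-1 v2=1 v3=2

Answer: 2,3 0,1 1,2 0,1 2,3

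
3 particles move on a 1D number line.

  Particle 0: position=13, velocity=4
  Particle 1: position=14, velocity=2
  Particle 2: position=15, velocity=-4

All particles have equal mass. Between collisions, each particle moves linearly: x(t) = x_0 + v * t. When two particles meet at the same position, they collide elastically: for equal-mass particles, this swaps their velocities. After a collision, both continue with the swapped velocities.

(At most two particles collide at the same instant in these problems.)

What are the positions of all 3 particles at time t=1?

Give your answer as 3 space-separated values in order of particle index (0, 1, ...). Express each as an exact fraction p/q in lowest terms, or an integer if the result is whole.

Answer: 11 16 17

Derivation:
Collision at t=1/6: particles 1 and 2 swap velocities; positions: p0=41/3 p1=43/3 p2=43/3; velocities now: v0=4 v1=-4 v2=2
Collision at t=1/4: particles 0 and 1 swap velocities; positions: p0=14 p1=14 p2=29/2; velocities now: v0=-4 v1=4 v2=2
Collision at t=1/2: particles 1 and 2 swap velocities; positions: p0=13 p1=15 p2=15; velocities now: v0=-4 v1=2 v2=4
Advance to t=1 (no further collisions before then); velocities: v0=-4 v1=2 v2=4; positions = 11 16 17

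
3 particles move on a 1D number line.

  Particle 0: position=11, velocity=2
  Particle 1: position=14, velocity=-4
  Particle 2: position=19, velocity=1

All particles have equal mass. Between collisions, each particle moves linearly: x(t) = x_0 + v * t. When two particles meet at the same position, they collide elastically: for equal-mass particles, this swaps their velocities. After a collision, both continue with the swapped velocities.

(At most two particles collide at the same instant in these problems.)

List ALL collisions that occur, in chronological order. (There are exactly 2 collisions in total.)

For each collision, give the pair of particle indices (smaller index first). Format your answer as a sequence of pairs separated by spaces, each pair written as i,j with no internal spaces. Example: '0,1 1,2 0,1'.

Collision at t=1/2: particles 0 and 1 swap velocities; positions: p0=12 p1=12 p2=39/2; velocities now: v0=-4 v1=2 v2=1
Collision at t=8: particles 1 and 2 swap velocities; positions: p0=-18 p1=27 p2=27; velocities now: v0=-4 v1=1 v2=2

Answer: 0,1 1,2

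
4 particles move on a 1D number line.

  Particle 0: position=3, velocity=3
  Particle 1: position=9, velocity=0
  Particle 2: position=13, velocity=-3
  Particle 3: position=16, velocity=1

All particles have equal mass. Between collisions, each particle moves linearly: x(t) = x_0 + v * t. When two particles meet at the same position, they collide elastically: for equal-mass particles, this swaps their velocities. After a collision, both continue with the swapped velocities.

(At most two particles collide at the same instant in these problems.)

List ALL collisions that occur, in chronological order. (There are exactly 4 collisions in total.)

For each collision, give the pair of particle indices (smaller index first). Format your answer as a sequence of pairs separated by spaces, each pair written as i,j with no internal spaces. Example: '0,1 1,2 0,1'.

Answer: 1,2 0,1 1,2 2,3

Derivation:
Collision at t=4/3: particles 1 and 2 swap velocities; positions: p0=7 p1=9 p2=9 p3=52/3; velocities now: v0=3 v1=-3 v2=0 v3=1
Collision at t=5/3: particles 0 and 1 swap velocities; positions: p0=8 p1=8 p2=9 p3=53/3; velocities now: v0=-3 v1=3 v2=0 v3=1
Collision at t=2: particles 1 and 2 swap velocities; positions: p0=7 p1=9 p2=9 p3=18; velocities now: v0=-3 v1=0 v2=3 v3=1
Collision at t=13/2: particles 2 and 3 swap velocities; positions: p0=-13/2 p1=9 p2=45/2 p3=45/2; velocities now: v0=-3 v1=0 v2=1 v3=3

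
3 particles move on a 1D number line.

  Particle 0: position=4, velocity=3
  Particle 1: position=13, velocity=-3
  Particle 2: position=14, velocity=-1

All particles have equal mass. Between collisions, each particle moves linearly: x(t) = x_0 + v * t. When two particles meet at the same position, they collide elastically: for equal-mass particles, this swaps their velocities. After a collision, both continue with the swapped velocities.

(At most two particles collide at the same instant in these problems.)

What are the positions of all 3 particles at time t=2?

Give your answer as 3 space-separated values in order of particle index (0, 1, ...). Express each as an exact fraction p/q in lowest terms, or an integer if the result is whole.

Answer: 7 10 12

Derivation:
Collision at t=3/2: particles 0 and 1 swap velocities; positions: p0=17/2 p1=17/2 p2=25/2; velocities now: v0=-3 v1=3 v2=-1
Advance to t=2 (no further collisions before then); velocities: v0=-3 v1=3 v2=-1; positions = 7 10 12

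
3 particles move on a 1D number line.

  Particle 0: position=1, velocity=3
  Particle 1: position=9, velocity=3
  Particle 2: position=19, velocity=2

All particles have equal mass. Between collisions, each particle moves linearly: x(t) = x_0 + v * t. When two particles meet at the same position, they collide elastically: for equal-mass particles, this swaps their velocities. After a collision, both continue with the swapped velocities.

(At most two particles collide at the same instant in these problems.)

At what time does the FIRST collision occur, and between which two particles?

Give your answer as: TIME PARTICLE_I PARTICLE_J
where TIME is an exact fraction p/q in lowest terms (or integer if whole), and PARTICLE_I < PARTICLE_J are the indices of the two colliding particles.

Pair (0,1): pos 1,9 vel 3,3 -> not approaching (rel speed 0 <= 0)
Pair (1,2): pos 9,19 vel 3,2 -> gap=10, closing at 1/unit, collide at t=10
Earliest collision: t=10 between 1 and 2

Answer: 10 1 2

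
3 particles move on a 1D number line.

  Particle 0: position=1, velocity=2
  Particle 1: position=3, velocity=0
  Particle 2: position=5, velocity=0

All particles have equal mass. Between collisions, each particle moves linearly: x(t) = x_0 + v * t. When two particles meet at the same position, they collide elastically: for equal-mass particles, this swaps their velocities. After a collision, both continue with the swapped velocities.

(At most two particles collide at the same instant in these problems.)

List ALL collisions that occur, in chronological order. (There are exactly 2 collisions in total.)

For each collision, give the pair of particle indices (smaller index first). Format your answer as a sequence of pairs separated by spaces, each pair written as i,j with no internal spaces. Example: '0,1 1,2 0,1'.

Collision at t=1: particles 0 and 1 swap velocities; positions: p0=3 p1=3 p2=5; velocities now: v0=0 v1=2 v2=0
Collision at t=2: particles 1 and 2 swap velocities; positions: p0=3 p1=5 p2=5; velocities now: v0=0 v1=0 v2=2

Answer: 0,1 1,2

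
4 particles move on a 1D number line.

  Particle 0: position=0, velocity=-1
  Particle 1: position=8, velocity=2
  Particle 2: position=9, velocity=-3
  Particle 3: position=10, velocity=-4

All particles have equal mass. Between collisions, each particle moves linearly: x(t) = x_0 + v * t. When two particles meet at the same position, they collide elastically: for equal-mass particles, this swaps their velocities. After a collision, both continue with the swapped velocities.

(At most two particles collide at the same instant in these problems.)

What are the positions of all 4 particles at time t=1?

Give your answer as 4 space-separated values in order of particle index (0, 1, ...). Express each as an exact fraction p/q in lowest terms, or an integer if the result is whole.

Collision at t=1/5: particles 1 and 2 swap velocities; positions: p0=-1/5 p1=42/5 p2=42/5 p3=46/5; velocities now: v0=-1 v1=-3 v2=2 v3=-4
Collision at t=1/3: particles 2 and 3 swap velocities; positions: p0=-1/3 p1=8 p2=26/3 p3=26/3; velocities now: v0=-1 v1=-3 v2=-4 v3=2
Collision at t=1: particles 1 and 2 swap velocities; positions: p0=-1 p1=6 p2=6 p3=10; velocities now: v0=-1 v1=-4 v2=-3 v3=2
Advance to t=1 (no further collisions before then); velocities: v0=-1 v1=-4 v2=-3 v3=2; positions = -1 6 6 10

Answer: -1 6 6 10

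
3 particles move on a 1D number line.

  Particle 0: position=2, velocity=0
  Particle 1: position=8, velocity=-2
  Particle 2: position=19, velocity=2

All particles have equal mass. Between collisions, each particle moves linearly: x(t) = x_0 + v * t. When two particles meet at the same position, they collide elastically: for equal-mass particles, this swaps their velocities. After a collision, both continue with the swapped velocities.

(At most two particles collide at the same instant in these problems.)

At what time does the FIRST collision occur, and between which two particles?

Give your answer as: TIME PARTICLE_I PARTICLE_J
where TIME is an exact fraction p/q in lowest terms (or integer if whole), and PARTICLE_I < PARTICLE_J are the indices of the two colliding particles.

Pair (0,1): pos 2,8 vel 0,-2 -> gap=6, closing at 2/unit, collide at t=3
Pair (1,2): pos 8,19 vel -2,2 -> not approaching (rel speed -4 <= 0)
Earliest collision: t=3 between 0 and 1

Answer: 3 0 1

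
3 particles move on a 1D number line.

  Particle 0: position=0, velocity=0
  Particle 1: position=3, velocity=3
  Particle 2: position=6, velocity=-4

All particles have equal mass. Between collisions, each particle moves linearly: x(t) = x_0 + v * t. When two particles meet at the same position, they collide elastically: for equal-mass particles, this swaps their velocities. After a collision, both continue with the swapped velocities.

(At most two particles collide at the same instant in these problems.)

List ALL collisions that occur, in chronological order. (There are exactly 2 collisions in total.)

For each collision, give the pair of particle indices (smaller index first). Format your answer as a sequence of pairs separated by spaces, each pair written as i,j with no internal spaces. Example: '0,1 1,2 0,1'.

Answer: 1,2 0,1

Derivation:
Collision at t=3/7: particles 1 and 2 swap velocities; positions: p0=0 p1=30/7 p2=30/7; velocities now: v0=0 v1=-4 v2=3
Collision at t=3/2: particles 0 and 1 swap velocities; positions: p0=0 p1=0 p2=15/2; velocities now: v0=-4 v1=0 v2=3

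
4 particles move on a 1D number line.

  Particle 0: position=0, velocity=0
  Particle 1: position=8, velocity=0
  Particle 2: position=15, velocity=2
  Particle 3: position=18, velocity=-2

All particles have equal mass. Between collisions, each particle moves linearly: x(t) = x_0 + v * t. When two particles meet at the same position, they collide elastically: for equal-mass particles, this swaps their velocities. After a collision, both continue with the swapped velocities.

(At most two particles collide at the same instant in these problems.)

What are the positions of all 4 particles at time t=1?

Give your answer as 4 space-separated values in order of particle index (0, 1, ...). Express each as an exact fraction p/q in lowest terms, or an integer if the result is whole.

Collision at t=3/4: particles 2 and 3 swap velocities; positions: p0=0 p1=8 p2=33/2 p3=33/2; velocities now: v0=0 v1=0 v2=-2 v3=2
Advance to t=1 (no further collisions before then); velocities: v0=0 v1=0 v2=-2 v3=2; positions = 0 8 16 17

Answer: 0 8 16 17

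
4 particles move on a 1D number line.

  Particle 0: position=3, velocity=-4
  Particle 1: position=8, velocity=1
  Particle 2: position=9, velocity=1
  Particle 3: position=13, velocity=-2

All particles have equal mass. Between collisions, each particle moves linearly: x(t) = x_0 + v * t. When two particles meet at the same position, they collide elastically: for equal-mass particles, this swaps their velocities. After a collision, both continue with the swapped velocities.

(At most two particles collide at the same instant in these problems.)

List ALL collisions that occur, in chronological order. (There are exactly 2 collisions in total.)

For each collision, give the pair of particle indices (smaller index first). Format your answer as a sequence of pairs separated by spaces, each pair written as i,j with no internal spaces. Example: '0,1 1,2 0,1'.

Answer: 2,3 1,2

Derivation:
Collision at t=4/3: particles 2 and 3 swap velocities; positions: p0=-7/3 p1=28/3 p2=31/3 p3=31/3; velocities now: v0=-4 v1=1 v2=-2 v3=1
Collision at t=5/3: particles 1 and 2 swap velocities; positions: p0=-11/3 p1=29/3 p2=29/3 p3=32/3; velocities now: v0=-4 v1=-2 v2=1 v3=1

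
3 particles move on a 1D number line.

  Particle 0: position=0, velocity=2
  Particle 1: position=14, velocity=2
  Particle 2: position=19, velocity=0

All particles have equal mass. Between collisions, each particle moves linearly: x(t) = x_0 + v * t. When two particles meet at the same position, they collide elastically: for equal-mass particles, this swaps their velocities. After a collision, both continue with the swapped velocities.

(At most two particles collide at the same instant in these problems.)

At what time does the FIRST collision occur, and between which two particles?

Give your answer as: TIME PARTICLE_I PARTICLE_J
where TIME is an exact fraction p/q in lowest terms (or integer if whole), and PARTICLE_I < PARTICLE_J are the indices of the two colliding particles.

Pair (0,1): pos 0,14 vel 2,2 -> not approaching (rel speed 0 <= 0)
Pair (1,2): pos 14,19 vel 2,0 -> gap=5, closing at 2/unit, collide at t=5/2
Earliest collision: t=5/2 between 1 and 2

Answer: 5/2 1 2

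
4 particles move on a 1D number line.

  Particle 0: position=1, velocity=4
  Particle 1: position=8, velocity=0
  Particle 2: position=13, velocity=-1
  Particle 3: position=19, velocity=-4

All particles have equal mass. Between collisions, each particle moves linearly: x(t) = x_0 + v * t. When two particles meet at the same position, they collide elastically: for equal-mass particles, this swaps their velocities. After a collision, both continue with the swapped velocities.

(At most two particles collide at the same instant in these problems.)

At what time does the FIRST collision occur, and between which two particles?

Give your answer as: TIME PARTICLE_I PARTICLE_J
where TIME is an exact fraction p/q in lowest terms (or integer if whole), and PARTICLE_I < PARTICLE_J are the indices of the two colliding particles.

Pair (0,1): pos 1,8 vel 4,0 -> gap=7, closing at 4/unit, collide at t=7/4
Pair (1,2): pos 8,13 vel 0,-1 -> gap=5, closing at 1/unit, collide at t=5
Pair (2,3): pos 13,19 vel -1,-4 -> gap=6, closing at 3/unit, collide at t=2
Earliest collision: t=7/4 between 0 and 1

Answer: 7/4 0 1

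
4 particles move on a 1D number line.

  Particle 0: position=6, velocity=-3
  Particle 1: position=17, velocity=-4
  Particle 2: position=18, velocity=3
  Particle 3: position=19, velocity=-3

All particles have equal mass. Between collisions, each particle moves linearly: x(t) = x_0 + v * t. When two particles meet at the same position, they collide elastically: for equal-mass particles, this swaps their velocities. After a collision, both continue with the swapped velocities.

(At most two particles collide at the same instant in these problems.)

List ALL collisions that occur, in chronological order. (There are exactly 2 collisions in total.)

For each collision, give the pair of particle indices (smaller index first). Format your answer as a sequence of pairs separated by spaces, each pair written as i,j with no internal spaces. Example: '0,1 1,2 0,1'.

Collision at t=1/6: particles 2 and 3 swap velocities; positions: p0=11/2 p1=49/3 p2=37/2 p3=37/2; velocities now: v0=-3 v1=-4 v2=-3 v3=3
Collision at t=11: particles 0 and 1 swap velocities; positions: p0=-27 p1=-27 p2=-14 p3=51; velocities now: v0=-4 v1=-3 v2=-3 v3=3

Answer: 2,3 0,1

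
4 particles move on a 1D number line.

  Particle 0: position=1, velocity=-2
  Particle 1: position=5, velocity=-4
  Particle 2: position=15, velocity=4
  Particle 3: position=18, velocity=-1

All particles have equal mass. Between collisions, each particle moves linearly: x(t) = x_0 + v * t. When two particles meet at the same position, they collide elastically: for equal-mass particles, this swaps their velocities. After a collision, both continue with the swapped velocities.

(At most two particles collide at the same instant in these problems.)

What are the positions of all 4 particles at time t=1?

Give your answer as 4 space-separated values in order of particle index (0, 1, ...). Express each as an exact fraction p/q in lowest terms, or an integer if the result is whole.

Collision at t=3/5: particles 2 and 3 swap velocities; positions: p0=-1/5 p1=13/5 p2=87/5 p3=87/5; velocities now: v0=-2 v1=-4 v2=-1 v3=4
Advance to t=1 (no further collisions before then); velocities: v0=-2 v1=-4 v2=-1 v3=4; positions = -1 1 17 19

Answer: -1 1 17 19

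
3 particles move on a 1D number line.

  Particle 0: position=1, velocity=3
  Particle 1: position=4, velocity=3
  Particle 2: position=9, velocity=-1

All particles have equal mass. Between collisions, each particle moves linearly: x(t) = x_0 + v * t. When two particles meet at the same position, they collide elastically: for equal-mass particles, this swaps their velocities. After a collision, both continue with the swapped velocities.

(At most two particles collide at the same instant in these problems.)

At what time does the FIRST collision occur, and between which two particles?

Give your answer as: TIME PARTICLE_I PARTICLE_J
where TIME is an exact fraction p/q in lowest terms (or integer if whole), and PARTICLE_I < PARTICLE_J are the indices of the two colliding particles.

Answer: 5/4 1 2

Derivation:
Pair (0,1): pos 1,4 vel 3,3 -> not approaching (rel speed 0 <= 0)
Pair (1,2): pos 4,9 vel 3,-1 -> gap=5, closing at 4/unit, collide at t=5/4
Earliest collision: t=5/4 between 1 and 2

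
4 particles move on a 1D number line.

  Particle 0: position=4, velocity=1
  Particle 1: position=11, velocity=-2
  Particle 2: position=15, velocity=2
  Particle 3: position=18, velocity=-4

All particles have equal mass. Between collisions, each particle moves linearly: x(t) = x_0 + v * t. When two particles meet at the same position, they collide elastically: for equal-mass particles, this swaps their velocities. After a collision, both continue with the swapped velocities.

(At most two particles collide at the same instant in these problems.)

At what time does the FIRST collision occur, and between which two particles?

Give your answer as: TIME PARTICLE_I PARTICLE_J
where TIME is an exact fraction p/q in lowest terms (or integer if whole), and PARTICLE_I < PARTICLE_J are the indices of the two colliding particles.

Answer: 1/2 2 3

Derivation:
Pair (0,1): pos 4,11 vel 1,-2 -> gap=7, closing at 3/unit, collide at t=7/3
Pair (1,2): pos 11,15 vel -2,2 -> not approaching (rel speed -4 <= 0)
Pair (2,3): pos 15,18 vel 2,-4 -> gap=3, closing at 6/unit, collide at t=1/2
Earliest collision: t=1/2 between 2 and 3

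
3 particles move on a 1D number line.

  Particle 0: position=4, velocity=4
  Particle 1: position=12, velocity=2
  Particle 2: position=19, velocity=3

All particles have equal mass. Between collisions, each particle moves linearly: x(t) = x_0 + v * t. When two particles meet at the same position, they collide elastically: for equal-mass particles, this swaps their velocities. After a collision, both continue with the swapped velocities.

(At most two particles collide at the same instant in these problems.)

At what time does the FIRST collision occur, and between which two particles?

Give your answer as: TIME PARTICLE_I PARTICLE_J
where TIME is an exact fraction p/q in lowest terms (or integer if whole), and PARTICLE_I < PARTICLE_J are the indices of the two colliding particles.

Answer: 4 0 1

Derivation:
Pair (0,1): pos 4,12 vel 4,2 -> gap=8, closing at 2/unit, collide at t=4
Pair (1,2): pos 12,19 vel 2,3 -> not approaching (rel speed -1 <= 0)
Earliest collision: t=4 between 0 and 1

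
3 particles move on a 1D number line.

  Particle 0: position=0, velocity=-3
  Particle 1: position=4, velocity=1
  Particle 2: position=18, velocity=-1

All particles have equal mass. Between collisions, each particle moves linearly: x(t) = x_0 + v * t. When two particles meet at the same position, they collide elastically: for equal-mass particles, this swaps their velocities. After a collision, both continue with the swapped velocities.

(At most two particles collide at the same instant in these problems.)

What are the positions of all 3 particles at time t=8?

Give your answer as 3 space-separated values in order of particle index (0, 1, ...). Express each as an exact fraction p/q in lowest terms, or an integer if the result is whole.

Collision at t=7: particles 1 and 2 swap velocities; positions: p0=-21 p1=11 p2=11; velocities now: v0=-3 v1=-1 v2=1
Advance to t=8 (no further collisions before then); velocities: v0=-3 v1=-1 v2=1; positions = -24 10 12

Answer: -24 10 12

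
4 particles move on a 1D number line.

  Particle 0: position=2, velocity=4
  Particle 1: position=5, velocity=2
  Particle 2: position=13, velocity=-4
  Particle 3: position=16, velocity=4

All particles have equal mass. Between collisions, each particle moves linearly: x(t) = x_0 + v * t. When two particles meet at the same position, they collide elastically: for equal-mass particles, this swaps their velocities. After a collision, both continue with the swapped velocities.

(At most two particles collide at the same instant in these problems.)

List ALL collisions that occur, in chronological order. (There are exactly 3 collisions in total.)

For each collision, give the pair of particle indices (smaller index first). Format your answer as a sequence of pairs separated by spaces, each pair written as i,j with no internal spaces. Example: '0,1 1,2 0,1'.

Answer: 1,2 0,1 1,2

Derivation:
Collision at t=4/3: particles 1 and 2 swap velocities; positions: p0=22/3 p1=23/3 p2=23/3 p3=64/3; velocities now: v0=4 v1=-4 v2=2 v3=4
Collision at t=11/8: particles 0 and 1 swap velocities; positions: p0=15/2 p1=15/2 p2=31/4 p3=43/2; velocities now: v0=-4 v1=4 v2=2 v3=4
Collision at t=3/2: particles 1 and 2 swap velocities; positions: p0=7 p1=8 p2=8 p3=22; velocities now: v0=-4 v1=2 v2=4 v3=4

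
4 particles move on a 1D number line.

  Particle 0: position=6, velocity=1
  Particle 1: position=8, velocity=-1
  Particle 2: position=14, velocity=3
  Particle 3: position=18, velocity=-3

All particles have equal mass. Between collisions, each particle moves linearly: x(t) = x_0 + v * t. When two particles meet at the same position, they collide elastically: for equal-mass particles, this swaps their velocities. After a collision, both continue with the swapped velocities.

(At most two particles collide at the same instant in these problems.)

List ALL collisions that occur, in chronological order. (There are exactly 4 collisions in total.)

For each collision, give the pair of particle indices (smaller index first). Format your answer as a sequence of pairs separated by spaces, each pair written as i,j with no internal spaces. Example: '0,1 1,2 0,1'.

Collision at t=2/3: particles 2 and 3 swap velocities; positions: p0=20/3 p1=22/3 p2=16 p3=16; velocities now: v0=1 v1=-1 v2=-3 v3=3
Collision at t=1: particles 0 and 1 swap velocities; positions: p0=7 p1=7 p2=15 p3=17; velocities now: v0=-1 v1=1 v2=-3 v3=3
Collision at t=3: particles 1 and 2 swap velocities; positions: p0=5 p1=9 p2=9 p3=23; velocities now: v0=-1 v1=-3 v2=1 v3=3
Collision at t=5: particles 0 and 1 swap velocities; positions: p0=3 p1=3 p2=11 p3=29; velocities now: v0=-3 v1=-1 v2=1 v3=3

Answer: 2,3 0,1 1,2 0,1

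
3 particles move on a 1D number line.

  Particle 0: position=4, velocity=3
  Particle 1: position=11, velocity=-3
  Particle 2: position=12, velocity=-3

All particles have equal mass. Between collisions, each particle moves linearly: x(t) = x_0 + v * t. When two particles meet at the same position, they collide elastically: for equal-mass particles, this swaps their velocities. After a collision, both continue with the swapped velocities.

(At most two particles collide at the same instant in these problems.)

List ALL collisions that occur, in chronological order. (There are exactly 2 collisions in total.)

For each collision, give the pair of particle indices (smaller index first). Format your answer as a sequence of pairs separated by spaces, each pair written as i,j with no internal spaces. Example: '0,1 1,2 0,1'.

Answer: 0,1 1,2

Derivation:
Collision at t=7/6: particles 0 and 1 swap velocities; positions: p0=15/2 p1=15/2 p2=17/2; velocities now: v0=-3 v1=3 v2=-3
Collision at t=4/3: particles 1 and 2 swap velocities; positions: p0=7 p1=8 p2=8; velocities now: v0=-3 v1=-3 v2=3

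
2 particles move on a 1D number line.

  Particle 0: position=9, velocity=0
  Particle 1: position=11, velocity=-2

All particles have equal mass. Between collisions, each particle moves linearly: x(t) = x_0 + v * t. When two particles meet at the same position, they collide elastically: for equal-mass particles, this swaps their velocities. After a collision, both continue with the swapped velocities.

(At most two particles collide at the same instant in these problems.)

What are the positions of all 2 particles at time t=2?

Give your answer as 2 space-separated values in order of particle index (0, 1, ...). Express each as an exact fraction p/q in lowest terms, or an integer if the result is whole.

Collision at t=1: particles 0 and 1 swap velocities; positions: p0=9 p1=9; velocities now: v0=-2 v1=0
Advance to t=2 (no further collisions before then); velocities: v0=-2 v1=0; positions = 7 9

Answer: 7 9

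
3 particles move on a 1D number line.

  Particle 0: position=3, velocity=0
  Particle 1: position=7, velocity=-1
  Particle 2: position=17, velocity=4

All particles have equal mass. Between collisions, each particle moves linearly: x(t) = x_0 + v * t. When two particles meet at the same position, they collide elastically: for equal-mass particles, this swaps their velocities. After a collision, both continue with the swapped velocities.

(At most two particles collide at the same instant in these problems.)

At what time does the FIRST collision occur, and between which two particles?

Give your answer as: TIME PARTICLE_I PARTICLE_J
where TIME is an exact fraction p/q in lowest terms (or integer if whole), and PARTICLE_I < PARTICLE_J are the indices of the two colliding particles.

Pair (0,1): pos 3,7 vel 0,-1 -> gap=4, closing at 1/unit, collide at t=4
Pair (1,2): pos 7,17 vel -1,4 -> not approaching (rel speed -5 <= 0)
Earliest collision: t=4 between 0 and 1

Answer: 4 0 1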